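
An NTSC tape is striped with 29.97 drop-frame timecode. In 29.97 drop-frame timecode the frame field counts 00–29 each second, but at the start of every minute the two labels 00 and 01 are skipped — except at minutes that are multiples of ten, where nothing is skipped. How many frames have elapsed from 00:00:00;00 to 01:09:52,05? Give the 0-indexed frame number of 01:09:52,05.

125639

Complete 10-minute blocks: 6, each 17982 frames → 107892.
Remaining 9 whole minutes in the current block: 1800 + 8 × 1798 = 16184 frames.
Within the current minute: 52 × 30 + 5 − 2 = 1563 (labels ;00/;01 skipped at this minute). Total = 107892 + 16184 + 1563 = 125639.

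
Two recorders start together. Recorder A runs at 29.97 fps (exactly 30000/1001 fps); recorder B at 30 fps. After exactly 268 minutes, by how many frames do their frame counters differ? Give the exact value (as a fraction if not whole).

482400/1001 frames

268 min = 16080 s.
A emits 30000/1001 × 16080 = 482400000/1001 frames; B emits 30 × 16080 = 482400.
Difference = 482400/1001 frames (≈ 481.9181); B is ahead of A.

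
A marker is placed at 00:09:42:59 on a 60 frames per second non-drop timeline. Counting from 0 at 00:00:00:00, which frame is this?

Total seconds to the label: (0 × 3600 + 9 × 60 + 42) = 582.
Frame index = 582 × 60 + 59 = 34979.

frame 34979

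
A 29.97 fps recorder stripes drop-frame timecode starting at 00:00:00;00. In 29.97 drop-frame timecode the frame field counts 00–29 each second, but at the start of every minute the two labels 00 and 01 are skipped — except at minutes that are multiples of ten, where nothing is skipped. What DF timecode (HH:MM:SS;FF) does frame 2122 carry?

00:01:10;24

Each 10-minute DF block holds 10 × 60 × 30 − 9 × 2 = 17982 frames. 2122 ÷ 17982 → 0 full blocks, remainder 2122.
Within the partial block the first minute is 1800 frames and each further minute 1798, so 1 further minute boundary passed. Total skipped labels = 18 × 0 + 2 × 1 = 2.
Non-drop label index = 2122 + 2 = 2124; at 30 labels/s that is 00:01:10:24, i.e. DF 00:01:10;24.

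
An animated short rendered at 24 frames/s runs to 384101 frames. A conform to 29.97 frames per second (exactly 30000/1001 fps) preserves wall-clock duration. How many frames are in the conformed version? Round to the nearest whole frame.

Frames at target rate = 384101 × (30000/1001) / (24) = 480126250/1001 ≈ 479646.603.
Nearest whole frame: 479647.

479647 frames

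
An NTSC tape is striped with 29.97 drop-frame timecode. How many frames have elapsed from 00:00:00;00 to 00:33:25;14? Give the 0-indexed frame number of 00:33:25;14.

60104

Complete 10-minute blocks: 3, each 17982 frames → 53946.
Remaining 3 whole minutes in the current block: 1800 + 2 × 1798 = 5396 frames.
Within the current minute: 25 × 30 + 14 − 2 = 762 (labels ;00/;01 skipped at this minute). Total = 53946 + 5396 + 762 = 60104.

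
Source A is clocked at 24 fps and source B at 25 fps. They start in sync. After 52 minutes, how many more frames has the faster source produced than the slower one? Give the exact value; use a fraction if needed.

3120 frames

52 min = 3120 s.
A emits 24 × 3120 = 74880 frames; B emits 25 × 3120 = 78000.
Difference = 3120 frames; B is ahead of A.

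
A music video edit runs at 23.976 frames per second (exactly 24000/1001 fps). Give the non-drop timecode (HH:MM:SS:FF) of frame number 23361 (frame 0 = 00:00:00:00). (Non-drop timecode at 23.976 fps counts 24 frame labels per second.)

00:16:13:09

23361 ÷ 24 = 973 full seconds, remainder 9 frames.
973 s = 0 h 16 min 13 s.
Timecode: 00:16:13:09.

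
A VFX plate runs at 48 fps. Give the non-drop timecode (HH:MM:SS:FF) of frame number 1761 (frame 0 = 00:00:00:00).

00:00:36:33

1761 ÷ 48 = 36 full seconds, remainder 33 frames.
36 s = 0 h 0 min 36 s.
Timecode: 00:00:36:33.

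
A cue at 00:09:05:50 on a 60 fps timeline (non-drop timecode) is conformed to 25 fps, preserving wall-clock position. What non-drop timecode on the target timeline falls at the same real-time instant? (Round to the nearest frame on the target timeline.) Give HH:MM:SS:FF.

00:09:05:21

Source frame index: (0×3600 + 9×60 + 5) × 60 + 50 = 32750.
Real time: 32750 / (60) = 3275/6 s.
Target frame: (3275/6) × (25) = 81875/6 ≈ 13645.833 → 13646.
At 25 labels/s: frame 13646 → 00:09:05:21.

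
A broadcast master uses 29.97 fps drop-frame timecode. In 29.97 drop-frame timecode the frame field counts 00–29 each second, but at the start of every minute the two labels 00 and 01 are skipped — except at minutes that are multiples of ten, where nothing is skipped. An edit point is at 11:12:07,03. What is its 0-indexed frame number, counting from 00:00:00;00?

Complete 10-minute blocks: 67, each 17982 frames → 1204794.
Remaining 2 whole minutes in the current block: 1800 + 1 × 1798 = 3598 frames.
Within the current minute: 7 × 30 + 3 − 2 = 211 (labels ;00/;01 skipped at this minute). Total = 1204794 + 3598 + 211 = 1208603.

1208603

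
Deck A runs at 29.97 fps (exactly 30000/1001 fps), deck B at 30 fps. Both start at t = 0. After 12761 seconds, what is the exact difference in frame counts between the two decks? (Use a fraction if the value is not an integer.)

54690/143 frames

A emits 30000/1001 × 12761 = 54690000/143 frames; B emits 30 × 12761 = 382830.
Difference = 54690/143 frames (≈ 382.4476); B is ahead of A.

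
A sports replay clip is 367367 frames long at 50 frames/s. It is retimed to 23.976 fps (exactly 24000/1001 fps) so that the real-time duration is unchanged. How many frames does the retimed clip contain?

Target frames = source frames × (target rate / source rate) = 367367 × (24000/1001)/(50) = 367367 × 480/1001 = 176160.

176160 frames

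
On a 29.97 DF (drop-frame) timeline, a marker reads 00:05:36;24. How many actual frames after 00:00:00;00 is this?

Complete 10-minute blocks: 0, each 17982 frames → 0.
Remaining 5 whole minutes in the current block: 1800 + 4 × 1798 = 8992 frames.
Within the current minute: 36 × 30 + 24 − 2 = 1102 (labels ;00/;01 skipped at this minute). Total = 0 + 8992 + 1102 = 10094.

10094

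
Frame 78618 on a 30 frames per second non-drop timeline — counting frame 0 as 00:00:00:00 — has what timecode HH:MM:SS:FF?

00:43:40:18

78618 ÷ 30 = 2620 full seconds, remainder 18 frames.
2620 s = 0 h 43 min 40 s.
Timecode: 00:43:40:18.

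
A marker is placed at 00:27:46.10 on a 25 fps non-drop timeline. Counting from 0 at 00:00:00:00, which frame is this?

41660

Total seconds to the label: (0 × 3600 + 27 × 60 + 46) = 1666.
Frame index = 1666 × 25 + 10 = 41660.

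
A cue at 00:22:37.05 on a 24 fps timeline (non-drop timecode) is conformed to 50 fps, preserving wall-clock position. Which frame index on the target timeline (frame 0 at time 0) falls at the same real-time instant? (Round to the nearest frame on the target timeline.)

frame 67860

Source frame index: (0×3600 + 22×60 + 37) × 24 + 5 = 32573.
Real time: 32573 / (24) = 32573/24 s.
Target frame: (32573/24) × (50) = 814325/12 ≈ 67860.417 → 67860.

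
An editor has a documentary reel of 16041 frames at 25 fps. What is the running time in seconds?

Running time = 16041 / (25) = 641.64 s.

641.64 seconds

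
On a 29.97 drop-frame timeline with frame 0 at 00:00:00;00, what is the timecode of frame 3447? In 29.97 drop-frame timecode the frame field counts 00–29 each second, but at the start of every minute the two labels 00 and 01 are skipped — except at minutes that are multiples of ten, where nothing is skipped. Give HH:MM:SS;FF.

Each 10-minute DF block holds 10 × 60 × 30 − 9 × 2 = 17982 frames. 3447 ÷ 17982 → 0 full blocks, remainder 3447.
Within the partial block the first minute is 1800 frames and each further minute 1798, so 1 further minute boundary passed. Total skipped labels = 18 × 0 + 2 × 1 = 2.
Non-drop label index = 3447 + 2 = 3449; at 30 labels/s that is 00:01:54:29, i.e. DF 00:01:54;29.

00:01:54;29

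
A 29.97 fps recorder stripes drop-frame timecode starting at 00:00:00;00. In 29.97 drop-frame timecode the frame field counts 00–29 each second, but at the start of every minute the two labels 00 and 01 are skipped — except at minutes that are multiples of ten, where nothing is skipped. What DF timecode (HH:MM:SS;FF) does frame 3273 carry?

Each 10-minute DF block holds 10 × 60 × 30 − 9 × 2 = 17982 frames. 3273 ÷ 17982 → 0 full blocks, remainder 3273.
Within the partial block the first minute is 1800 frames and each further minute 1798, so 1 further minute boundary passed. Total skipped labels = 18 × 0 + 2 × 1 = 2.
Non-drop label index = 3273 + 2 = 3275; at 30 labels/s that is 00:01:49:05, i.e. DF 00:01:49;05.

00:01:49;05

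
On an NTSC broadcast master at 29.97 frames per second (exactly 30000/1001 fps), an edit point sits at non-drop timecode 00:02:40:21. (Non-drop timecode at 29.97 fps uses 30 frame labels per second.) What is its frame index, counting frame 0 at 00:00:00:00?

4821

Total seconds to the label: (0 × 3600 + 2 × 60 + 40) = 160.
Frame index = 160 × 30 + 21 = 4821.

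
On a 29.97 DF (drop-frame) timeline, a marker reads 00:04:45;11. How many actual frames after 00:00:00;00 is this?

As if non-drop at 30 labels/s: (0 × 3600 + 4 × 60 + 45) × 30 + 11 = 8561.
Minute boundaries passed: 4; those not divisible by 10: 4 − 0 = 4; dropped labels = 2 × 4 = 8.
Actual frame index = 8561 − 8 = 8553.

8553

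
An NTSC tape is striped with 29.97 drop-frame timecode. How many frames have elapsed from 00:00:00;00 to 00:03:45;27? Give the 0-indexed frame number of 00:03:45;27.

6771

Complete 10-minute blocks: 0, each 17982 frames → 0.
Remaining 3 whole minutes in the current block: 1800 + 2 × 1798 = 5396 frames.
Within the current minute: 45 × 30 + 27 − 2 = 1375 (labels ;00/;01 skipped at this minute). Total = 0 + 5396 + 1375 = 6771.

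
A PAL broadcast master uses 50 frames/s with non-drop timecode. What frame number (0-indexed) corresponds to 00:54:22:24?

frame 163124

Total seconds to the label: (0 × 3600 + 54 × 60 + 22) = 3262.
Frame index = 3262 × 50 + 24 = 163124.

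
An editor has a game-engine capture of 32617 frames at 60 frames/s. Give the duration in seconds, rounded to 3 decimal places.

Running time = 32617 × 1/60 = 32617/60 s ≈ 543.617 s.

543.617 seconds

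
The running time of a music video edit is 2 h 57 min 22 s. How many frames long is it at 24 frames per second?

255408 frames

2 h 57 min 22 s = 10642 s.
Frames = 10642 × 24 = 255408.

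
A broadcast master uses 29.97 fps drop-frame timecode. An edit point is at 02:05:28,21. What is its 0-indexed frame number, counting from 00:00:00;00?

As if non-drop at 30 labels/s: (2 × 3600 + 5 × 60 + 28) × 30 + 21 = 225861.
Minute boundaries passed: 125; those not divisible by 10: 125 − 12 = 113; dropped labels = 2 × 113 = 226.
Actual frame index = 225861 − 226 = 225635.

225635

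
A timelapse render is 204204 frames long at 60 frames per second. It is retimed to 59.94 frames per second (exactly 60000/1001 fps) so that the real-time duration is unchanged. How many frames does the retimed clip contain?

Target frames = source frames × (target rate / source rate) = 204204 × (60000/1001)/(60) = 204204 × 1000/1001 = 204000.

204000 frames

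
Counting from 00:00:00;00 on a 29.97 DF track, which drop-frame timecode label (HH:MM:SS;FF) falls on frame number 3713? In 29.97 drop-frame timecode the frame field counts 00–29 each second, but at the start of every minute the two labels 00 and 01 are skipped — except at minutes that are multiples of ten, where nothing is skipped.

Ten DF minutes hold 17982 frames, so frame 3713 lies in block 0 (frames 0–17981) with 3713 frames into that block.
The block's first minute is 1800 frames and the rest 1798 each; 3713 frames reaches minute 2, so 0 × 18 + 2 × 2 = 4 labels have been skipped so far.
Adding those back, label number 3713 + 4 = 3717 at 30 labels/s is 123 s + 27 f = 0 h 2 min 3 s frame 27, i.e. 00:02:03;27.

00:02:03;27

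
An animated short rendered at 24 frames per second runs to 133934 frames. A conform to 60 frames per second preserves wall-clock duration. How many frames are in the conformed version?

Target frames = source frames × (target rate / source rate) = 133934 × (60)/(24) = 133934 × 5/2 = 334835.

334835 frames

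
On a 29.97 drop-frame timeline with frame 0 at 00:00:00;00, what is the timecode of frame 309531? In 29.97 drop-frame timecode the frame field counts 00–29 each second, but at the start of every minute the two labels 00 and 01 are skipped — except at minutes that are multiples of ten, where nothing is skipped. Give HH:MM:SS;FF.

02:52:08;01

Ten DF minutes hold 17982 frames, so frame 309531 lies in block 17 (frames 305694–323675) with 3837 frames into that block.
The block's first minute is 1800 frames and the rest 1798 each; 3837 frames reaches minute 2, so 17 × 18 + 2 × 2 = 310 labels have been skipped so far.
Adding those back, label number 309531 + 310 = 309841 at 30 labels/s is 10328 s + 1 f = 2 h 52 min 8 s frame 1, i.e. 02:52:08;01.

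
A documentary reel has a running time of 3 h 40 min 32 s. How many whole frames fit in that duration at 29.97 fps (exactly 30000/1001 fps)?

396563 frames

3 h 40 min 32 s = 13232 s.
Frames = 13232 × 30000/1001 = 396960000/1001 ≈ 396563.4366.
Complete frames: 396563.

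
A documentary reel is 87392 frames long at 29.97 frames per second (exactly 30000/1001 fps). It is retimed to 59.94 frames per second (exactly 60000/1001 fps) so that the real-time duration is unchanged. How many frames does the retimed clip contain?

Frames at target rate = 87392 × (60000/1001) / (30000/1001) = 174784.

174784 frames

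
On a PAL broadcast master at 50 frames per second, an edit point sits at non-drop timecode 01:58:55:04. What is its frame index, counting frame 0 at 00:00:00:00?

Total seconds to the label: (1 × 3600 + 58 × 60 + 55) = 7135.
Frame index = 7135 × 50 + 4 = 356754.

frame 356754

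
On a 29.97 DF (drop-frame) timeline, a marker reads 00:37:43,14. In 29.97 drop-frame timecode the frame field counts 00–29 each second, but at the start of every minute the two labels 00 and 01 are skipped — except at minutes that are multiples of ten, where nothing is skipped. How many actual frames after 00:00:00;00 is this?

67836

As if non-drop at 30 labels/s: (0 × 3600 + 37 × 60 + 43) × 30 + 14 = 67904.
Minute boundaries passed: 37; those not divisible by 10: 37 − 3 = 34; dropped labels = 2 × 34 = 68.
Actual frame index = 67904 − 68 = 67836.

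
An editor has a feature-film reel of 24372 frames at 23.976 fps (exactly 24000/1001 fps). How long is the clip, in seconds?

Running time = 24372 / (24000/1001) = 1016.5155 s.

1016.5155 seconds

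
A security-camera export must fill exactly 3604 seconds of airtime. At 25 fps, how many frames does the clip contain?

90100 frames

Frames = 3604 × 25 = 90100.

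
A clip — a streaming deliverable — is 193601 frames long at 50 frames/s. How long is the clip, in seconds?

3872.02 seconds

Running time = 193601 / (50) = 3872.02 s.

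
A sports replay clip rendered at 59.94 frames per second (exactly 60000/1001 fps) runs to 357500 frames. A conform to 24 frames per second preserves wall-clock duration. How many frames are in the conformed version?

Target frames = source frames × (target rate / source rate) = 357500 × (24)/(60000/1001) = 357500 × 1001/2500 = 143143.

143143 frames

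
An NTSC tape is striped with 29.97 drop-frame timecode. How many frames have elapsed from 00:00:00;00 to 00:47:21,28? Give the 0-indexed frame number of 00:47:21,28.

85172

Complete 10-minute blocks: 4, each 17982 frames → 71928.
Remaining 7 whole minutes in the current block: 1800 + 6 × 1798 = 12588 frames.
Within the current minute: 21 × 30 + 28 − 2 = 656 (labels ;00/;01 skipped at this minute). Total = 71928 + 12588 + 656 = 85172.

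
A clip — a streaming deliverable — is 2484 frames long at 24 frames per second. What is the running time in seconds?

Running time = 2484 / (24) = 103.5 s.

103.5 seconds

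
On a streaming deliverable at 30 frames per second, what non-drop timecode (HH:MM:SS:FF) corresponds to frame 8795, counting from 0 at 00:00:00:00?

8795 ÷ 30 = 293 full seconds, remainder 5 frames.
293 s = 0 h 4 min 53 s.
Timecode: 00:04:53:05.

00:04:53:05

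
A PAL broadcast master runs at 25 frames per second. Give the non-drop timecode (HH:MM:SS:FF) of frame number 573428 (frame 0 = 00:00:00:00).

06:22:17:03

573428 ÷ 25 = 22937 full seconds, remainder 3 frames.
22937 s = 6 h 22 min 17 s.
Timecode: 06:22:17:03.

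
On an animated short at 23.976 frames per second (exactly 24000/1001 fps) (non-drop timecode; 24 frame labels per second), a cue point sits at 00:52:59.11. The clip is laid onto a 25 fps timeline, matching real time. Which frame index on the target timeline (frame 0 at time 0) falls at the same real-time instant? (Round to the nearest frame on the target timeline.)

Source frame index: (0×3600 + 52×60 + 59) × 24 + 11 = 76307.
Real time: 76307 / (24000/1001) = 76383307/24000 s.
Target frame: (76383307/24000) × (25) = 76383307/960 ≈ 79565.945 → 79566.

frame 79566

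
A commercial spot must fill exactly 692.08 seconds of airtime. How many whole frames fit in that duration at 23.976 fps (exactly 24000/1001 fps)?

Frames = 692.08 × 24000/1001 = 16609920/1001 ≈ 16593.3267.
Complete frames: 16593.

16593 frames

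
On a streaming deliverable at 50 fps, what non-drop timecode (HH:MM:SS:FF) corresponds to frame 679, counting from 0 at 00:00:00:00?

679 ÷ 50 = 13 full seconds, remainder 29 frames.
13 s = 0 h 0 min 13 s.
Timecode: 00:00:13:29.

00:00:13:29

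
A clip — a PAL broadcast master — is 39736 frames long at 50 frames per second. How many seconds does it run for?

Running time = 39736 / (50) = 794.72 s.

794.72 seconds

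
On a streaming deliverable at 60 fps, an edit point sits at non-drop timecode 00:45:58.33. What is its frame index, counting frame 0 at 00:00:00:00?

Total seconds to the label: (0 × 3600 + 45 × 60 + 58) = 2758.
Frame index = 2758 × 60 + 33 = 165513.

165513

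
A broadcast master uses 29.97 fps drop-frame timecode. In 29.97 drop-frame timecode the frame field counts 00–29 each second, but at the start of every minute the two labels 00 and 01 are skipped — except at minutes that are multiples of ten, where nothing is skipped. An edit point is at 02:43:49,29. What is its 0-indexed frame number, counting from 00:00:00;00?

Complete 10-minute blocks: 16, each 17982 frames → 287712.
Remaining 3 whole minutes in the current block: 1800 + 2 × 1798 = 5396 frames.
Within the current minute: 49 × 30 + 29 − 2 = 1497 (labels ;00/;01 skipped at this minute). Total = 287712 + 5396 + 1497 = 294605.

294605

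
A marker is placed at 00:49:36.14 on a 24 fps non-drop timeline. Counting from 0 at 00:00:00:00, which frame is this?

Total seconds to the label: (0 × 3600 + 49 × 60 + 36) = 2976.
Frame index = 2976 × 24 + 14 = 71438.

71438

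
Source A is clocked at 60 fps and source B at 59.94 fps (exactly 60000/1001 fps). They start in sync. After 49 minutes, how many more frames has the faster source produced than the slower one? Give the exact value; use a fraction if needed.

25200/143 frames

49 min = 2940 s.
A emits 60 × 2940 = 176400 frames; B emits 60000/1001 × 2940 = 25200000/143.
Difference = 25200/143 frames (≈ 176.2238); B is behind A.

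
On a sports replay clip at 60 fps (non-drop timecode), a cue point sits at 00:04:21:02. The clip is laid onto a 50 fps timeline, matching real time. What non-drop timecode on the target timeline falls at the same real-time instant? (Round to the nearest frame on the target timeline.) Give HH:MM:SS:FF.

Source frame index: (0×3600 + 4×60 + 21) × 60 + 2 = 15662.
Real time: 15662 / (60) = 7831/30 s.
Target frame: (7831/30) × (50) = 39155/3 ≈ 13051.667 → 13052.
At 50 labels/s: frame 13052 → 00:04:21:02.

00:04:21:02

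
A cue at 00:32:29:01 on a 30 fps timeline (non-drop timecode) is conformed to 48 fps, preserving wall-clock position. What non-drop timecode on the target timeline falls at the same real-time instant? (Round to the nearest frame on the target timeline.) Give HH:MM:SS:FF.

Source frame index: (0×3600 + 32×60 + 29) × 30 + 1 = 58471.
Real time: 58471 / (30) = 58471/30 s.
Target frame: (58471/30) × (48) = 467768/5 ≈ 93553.600 → 93554.
At 48 labels/s: frame 93554 → 00:32:29:02.

00:32:29:02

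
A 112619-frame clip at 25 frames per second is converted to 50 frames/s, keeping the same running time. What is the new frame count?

Frames at target rate = 112619 × (50) / (25) = 225238.

225238 frames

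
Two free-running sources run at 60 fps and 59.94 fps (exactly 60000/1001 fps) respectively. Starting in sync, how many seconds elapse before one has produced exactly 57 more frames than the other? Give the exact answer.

The gap grows by |60000/1001 − 60| = 60/1001 frames per second.
Time for a 57-frame gap: 57 ÷ (60/1001) = 950.95 s.

950.95 seconds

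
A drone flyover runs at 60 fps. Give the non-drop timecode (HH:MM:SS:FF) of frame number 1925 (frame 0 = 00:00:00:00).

1925 ÷ 60 = 32 full seconds, remainder 5 frames.
32 s = 0 h 0 min 32 s.
Timecode: 00:00:32:05.

00:00:32:05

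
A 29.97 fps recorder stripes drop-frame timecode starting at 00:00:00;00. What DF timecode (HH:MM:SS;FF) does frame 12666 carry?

Each 10-minute DF block holds 10 × 60 × 30 − 9 × 2 = 17982 frames. 12666 ÷ 17982 → 0 full blocks, remainder 12666.
Within the partial block the first minute is 1800 frames and each further minute 1798, so 7 further minute boundaries passed. Total skipped labels = 18 × 0 + 2 × 7 = 14.
Non-drop label index = 12666 + 14 = 12680; at 30 labels/s that is 00:07:02:20, i.e. DF 00:07:02;20.

00:07:02;20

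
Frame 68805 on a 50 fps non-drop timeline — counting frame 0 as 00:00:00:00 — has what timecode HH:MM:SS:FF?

68805 ÷ 50 = 1376 full seconds, remainder 5 frames.
1376 s = 0 h 22 min 56 s.
Timecode: 00:22:56:05.

00:22:56:05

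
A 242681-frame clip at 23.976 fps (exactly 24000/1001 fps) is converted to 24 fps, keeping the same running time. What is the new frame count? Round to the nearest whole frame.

242924 frames

Frames at target rate = 242681 × (24) / (24000/1001) = 242923681/1000 ≈ 242923.681.
Nearest whole frame: 242924.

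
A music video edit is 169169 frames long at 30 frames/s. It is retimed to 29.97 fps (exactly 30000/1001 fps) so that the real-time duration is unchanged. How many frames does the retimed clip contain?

Target frames = source frames × (target rate / source rate) = 169169 × (30000/1001)/(30) = 169169 × 1000/1001 = 169000.

169000 frames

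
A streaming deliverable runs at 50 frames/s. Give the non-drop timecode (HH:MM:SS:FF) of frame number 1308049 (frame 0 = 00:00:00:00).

07:16:00:49

1308049 ÷ 50 = 26160 full seconds, remainder 49 frames.
26160 s = 7 h 16 min 0 s.
Timecode: 07:16:00:49.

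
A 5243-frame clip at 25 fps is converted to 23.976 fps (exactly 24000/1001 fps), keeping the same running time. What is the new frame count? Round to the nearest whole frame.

Frames at target rate = 5243 × (24000/1001) / (25) = 719040/143 ≈ 5028.252.
Nearest whole frame: 5028.

5028 frames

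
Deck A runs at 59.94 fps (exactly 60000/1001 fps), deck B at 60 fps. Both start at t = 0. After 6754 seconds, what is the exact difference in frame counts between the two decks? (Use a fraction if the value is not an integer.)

36840/91 frames

A emits 60000/1001 × 6754 = 36840000/91 frames; B emits 60 × 6754 = 405240.
Difference = 36840/91 frames (≈ 404.8352); B is ahead of A.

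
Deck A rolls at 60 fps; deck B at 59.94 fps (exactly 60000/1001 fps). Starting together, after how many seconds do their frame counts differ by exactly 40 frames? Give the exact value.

The gap grows by |60000/1001 − 60| = 60/1001 frames per second.
Time for a 40-frame gap: 40 ÷ (60/1001) = 2002/3 s.

2002/3 seconds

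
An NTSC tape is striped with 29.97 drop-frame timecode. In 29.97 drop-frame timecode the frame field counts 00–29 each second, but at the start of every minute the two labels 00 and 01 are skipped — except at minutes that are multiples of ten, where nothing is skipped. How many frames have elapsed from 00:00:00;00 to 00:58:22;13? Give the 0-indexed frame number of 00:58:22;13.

104967

As if non-drop at 30 labels/s: (0 × 3600 + 58 × 60 + 22) × 30 + 13 = 105073.
Minute boundaries passed: 58; those not divisible by 10: 58 − 5 = 53; dropped labels = 2 × 53 = 106.
Actual frame index = 105073 − 106 = 104967.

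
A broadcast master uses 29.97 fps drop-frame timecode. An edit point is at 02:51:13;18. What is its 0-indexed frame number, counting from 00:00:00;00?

307900

As if non-drop at 30 labels/s: (2 × 3600 + 51 × 60 + 13) × 30 + 18 = 308208.
Minute boundaries passed: 171; those not divisible by 10: 171 − 17 = 154; dropped labels = 2 × 154 = 308.
Actual frame index = 308208 − 308 = 307900.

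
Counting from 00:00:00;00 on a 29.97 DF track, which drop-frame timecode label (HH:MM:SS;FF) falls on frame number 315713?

Each 10-minute DF block holds 10 × 60 × 30 − 9 × 2 = 17982 frames. 315713 ÷ 17982 → 17 full blocks, remainder 10019.
Within the partial block the first minute is 1800 frames and each further minute 1798, so 5 further minute boundaries passed. Total skipped labels = 18 × 17 + 2 × 5 = 316.
Non-drop label index = 315713 + 316 = 316029; at 30 labels/s that is 02:55:34:09, i.e. DF 02:55:34;09.

02:55:34;09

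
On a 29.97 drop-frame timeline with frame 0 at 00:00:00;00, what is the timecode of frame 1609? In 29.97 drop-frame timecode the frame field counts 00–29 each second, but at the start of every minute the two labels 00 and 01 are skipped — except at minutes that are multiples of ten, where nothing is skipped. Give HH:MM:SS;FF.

00:00:53;19

Each 10-minute DF block holds 10 × 60 × 30 − 9 × 2 = 17982 frames. 1609 ÷ 17982 → 0 full blocks, remainder 1609.
Within the partial block the first minute is 1800 frames and each further minute 1798, so 0 further minute boundaries passed. Total skipped labels = 18 × 0 + 2 × 0 = 0.
Non-drop label index = 1609 + 0 = 1609; at 30 labels/s that is 00:00:53:19, i.e. DF 00:00:53;19.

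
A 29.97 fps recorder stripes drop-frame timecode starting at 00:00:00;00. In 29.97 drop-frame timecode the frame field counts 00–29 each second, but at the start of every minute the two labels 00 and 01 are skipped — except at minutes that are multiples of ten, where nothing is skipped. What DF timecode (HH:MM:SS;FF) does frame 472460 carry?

04:22:44;12

Ten DF minutes hold 17982 frames, so frame 472460 lies in block 26 (frames 467532–485513) with 4928 frames into that block.
The block's first minute is 1800 frames and the rest 1798 each; 4928 frames reaches minute 2, so 26 × 18 + 2 × 2 = 472 labels have been skipped so far.
Adding those back, label number 472460 + 472 = 472932 at 30 labels/s is 15764 s + 12 f = 4 h 22 min 44 s frame 12, i.e. 04:22:44;12.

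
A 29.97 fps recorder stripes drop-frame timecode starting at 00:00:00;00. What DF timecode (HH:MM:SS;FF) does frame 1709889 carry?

Ten DF minutes hold 17982 frames, so frame 1709889 lies in block 95 (frames 1708290–1726271) with 1599 frames into that block.
The block's first minute is 1800 frames and the rest 1798 each; 1599 frames reaches minute 0, so 95 × 18 + 0 × 2 = 1710 labels have been skipped so far.
Adding those back, label number 1709889 + 1710 = 1711599 at 30 labels/s is 57053 s + 9 f = 15 h 50 min 53 s frame 9, i.e. 15:50:53;09.

15:50:53;09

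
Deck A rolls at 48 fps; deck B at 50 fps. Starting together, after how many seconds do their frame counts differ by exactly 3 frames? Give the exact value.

The gap grows by |50 − 48| = 2 frames per second.
Time for a 3-frame gap: 3 ÷ (2) = 1.5 s.

1.5 seconds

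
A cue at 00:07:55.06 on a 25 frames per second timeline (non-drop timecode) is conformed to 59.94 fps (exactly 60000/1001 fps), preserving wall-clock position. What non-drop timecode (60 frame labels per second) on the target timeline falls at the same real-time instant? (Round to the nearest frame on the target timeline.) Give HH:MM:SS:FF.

Source frame index: (0×3600 + 7×60 + 55) × 25 + 6 = 11881.
Real time: 11881 / (25) = 11881/25 s.
Target frame: (11881/25) × (60000/1001) = 28514400/1001 ≈ 28485.914 → 28486.
At 60 labels/s: frame 28486 → 00:07:54:46.

00:07:54:46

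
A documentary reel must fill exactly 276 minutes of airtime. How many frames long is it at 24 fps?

397440 frames

276 min = 16560 s.
Frames = 16560 × 24 = 397440.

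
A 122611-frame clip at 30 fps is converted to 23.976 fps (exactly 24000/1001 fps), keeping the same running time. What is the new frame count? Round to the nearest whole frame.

97991 frames

Frames at target rate = 122611 × (24000/1001) / (30) = 98088800/1001 ≈ 97990.809.
Nearest whole frame: 97991.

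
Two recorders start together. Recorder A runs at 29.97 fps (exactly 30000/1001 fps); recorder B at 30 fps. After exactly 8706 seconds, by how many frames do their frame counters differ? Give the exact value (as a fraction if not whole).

261180/1001 frames

A emits 30000/1001 × 8706 = 261180000/1001 frames; B emits 30 × 8706 = 261180.
Difference = 261180/1001 frames (≈ 260.9191); B is ahead of A.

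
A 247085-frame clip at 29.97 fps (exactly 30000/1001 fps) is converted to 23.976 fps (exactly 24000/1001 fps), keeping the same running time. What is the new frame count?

197668 frames

Target frames = source frames × (target rate / source rate) = 247085 × (24000/1001)/(30000/1001) = 247085 × 4/5 = 197668.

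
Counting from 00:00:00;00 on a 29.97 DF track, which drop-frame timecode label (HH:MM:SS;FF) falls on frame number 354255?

Each 10-minute DF block holds 10 × 60 × 30 − 9 × 2 = 17982 frames. 354255 ÷ 17982 → 19 full blocks, remainder 12597.
Within the partial block the first minute is 1800 frames and each further minute 1798, so 7 further minute boundaries passed. Total skipped labels = 18 × 19 + 2 × 7 = 356.
Non-drop label index = 354255 + 356 = 354611; at 30 labels/s that is 03:17:00:11, i.e. DF 03:17:00;11.

03:17:00;11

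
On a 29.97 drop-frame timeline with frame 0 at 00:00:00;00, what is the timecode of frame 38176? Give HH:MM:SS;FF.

00:21:13;24

Each 10-minute DF block holds 10 × 60 × 30 − 9 × 2 = 17982 frames. 38176 ÷ 17982 → 2 full blocks, remainder 2212.
Within the partial block the first minute is 1800 frames and each further minute 1798, so 1 further minute boundary passed. Total skipped labels = 18 × 2 + 2 × 1 = 38.
Non-drop label index = 38176 + 38 = 38214; at 30 labels/s that is 00:21:13:24, i.e. DF 00:21:13;24.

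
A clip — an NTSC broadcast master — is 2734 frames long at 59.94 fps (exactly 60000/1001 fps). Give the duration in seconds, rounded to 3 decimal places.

Running time = 2734 × 1001/60000 = 1368367/30000 s ≈ 45.612 s.

45.612 seconds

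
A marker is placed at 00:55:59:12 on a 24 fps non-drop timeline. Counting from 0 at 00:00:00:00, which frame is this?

Total seconds to the label: (0 × 3600 + 55 × 60 + 59) = 3359.
Frame index = 3359 × 24 + 12 = 80628.

80628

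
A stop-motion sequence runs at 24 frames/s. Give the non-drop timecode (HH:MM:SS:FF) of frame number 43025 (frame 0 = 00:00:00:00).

43025 ÷ 24 = 1792 full seconds, remainder 17 frames.
1792 s = 0 h 29 min 52 s.
Timecode: 00:29:52:17.

00:29:52:17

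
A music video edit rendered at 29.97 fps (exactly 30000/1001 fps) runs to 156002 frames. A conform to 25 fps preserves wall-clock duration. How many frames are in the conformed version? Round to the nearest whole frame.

130132 frames

Frames at target rate = 156002 × (25) / (30000/1001) = 78079001/600 ≈ 130131.668.
Nearest whole frame: 130132.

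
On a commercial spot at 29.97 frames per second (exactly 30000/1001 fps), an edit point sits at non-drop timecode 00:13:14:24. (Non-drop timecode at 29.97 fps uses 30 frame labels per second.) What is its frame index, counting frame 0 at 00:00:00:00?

23844

Total seconds to the label: (0 × 3600 + 13 × 60 + 14) = 794.
Frame index = 794 × 30 + 24 = 23844.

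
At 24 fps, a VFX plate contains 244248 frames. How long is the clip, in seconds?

10177 seconds

Running time = 244248 / (24) = 10177 s.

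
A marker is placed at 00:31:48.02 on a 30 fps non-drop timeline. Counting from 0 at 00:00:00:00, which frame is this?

Total seconds to the label: (0 × 3600 + 31 × 60 + 48) = 1908.
Frame index = 1908 × 30 + 2 = 57242.

57242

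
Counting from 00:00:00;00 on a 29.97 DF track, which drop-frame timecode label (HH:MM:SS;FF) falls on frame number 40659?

00:22:36;19

Each 10-minute DF block holds 10 × 60 × 30 − 9 × 2 = 17982 frames. 40659 ÷ 17982 → 2 full blocks, remainder 4695.
Within the partial block the first minute is 1800 frames and each further minute 1798, so 2 further minute boundaries passed. Total skipped labels = 18 × 2 + 2 × 2 = 40.
Non-drop label index = 40659 + 40 = 40699; at 30 labels/s that is 00:22:36:19, i.e. DF 00:22:36;19.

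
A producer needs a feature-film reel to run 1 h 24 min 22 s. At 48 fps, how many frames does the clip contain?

1 h 24 min 22 s = 5062 s.
Frames = 5062 × 48 = 242976.

242976 frames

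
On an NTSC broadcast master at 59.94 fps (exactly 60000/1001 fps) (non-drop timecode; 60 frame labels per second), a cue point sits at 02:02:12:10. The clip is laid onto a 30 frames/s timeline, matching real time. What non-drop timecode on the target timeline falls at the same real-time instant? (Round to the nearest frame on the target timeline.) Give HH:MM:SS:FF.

Source frame index: (2×3600 + 2×60 + 12) × 60 + 10 = 439930.
Real time: 439930 / (60000/1001) = 44036993/6000 s.
Target frame: (44036993/6000) × (30) = 44036993/200 ≈ 220184.965 → 220185.
At 30 labels/s: frame 220185 → 02:02:19:15.

02:02:19:15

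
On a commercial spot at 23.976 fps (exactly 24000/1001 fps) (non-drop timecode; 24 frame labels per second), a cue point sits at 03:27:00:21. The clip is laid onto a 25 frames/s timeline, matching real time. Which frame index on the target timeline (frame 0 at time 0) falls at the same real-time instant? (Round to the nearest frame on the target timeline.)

frame 310832

Source frame index: (3×3600 + 27×60 + 0) × 24 + 21 = 298101.
Real time: 298101 / (24000/1001) = 99466367/8000 s.
Target frame: (99466367/8000) × (25) = 99466367/320 ≈ 310832.397 → 310832.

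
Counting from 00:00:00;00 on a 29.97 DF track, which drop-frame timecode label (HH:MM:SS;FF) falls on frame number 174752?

Ten DF minutes hold 17982 frames, so frame 174752 lies in block 9 (frames 161838–179819) with 12914 frames into that block.
The block's first minute is 1800 frames and the rest 1798 each; 12914 frames reaches minute 7, so 9 × 18 + 7 × 2 = 176 labels have been skipped so far.
Adding those back, label number 174752 + 176 = 174928 at 30 labels/s is 5830 s + 28 f = 1 h 37 min 10 s frame 28, i.e. 01:37:10;28.

01:37:10;28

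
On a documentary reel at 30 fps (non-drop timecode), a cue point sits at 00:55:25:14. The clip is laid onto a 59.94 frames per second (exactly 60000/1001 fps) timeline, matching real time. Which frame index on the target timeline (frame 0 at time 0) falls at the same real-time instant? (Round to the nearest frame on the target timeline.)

Source frame index: (0×3600 + 55×60 + 25) × 30 + 14 = 99764.
Real time: 99764 / (30) = 49882/15 s.
Target frame: (49882/15) × (60000/1001) = 28504000/143 ≈ 199328.671 → 199329.

frame 199329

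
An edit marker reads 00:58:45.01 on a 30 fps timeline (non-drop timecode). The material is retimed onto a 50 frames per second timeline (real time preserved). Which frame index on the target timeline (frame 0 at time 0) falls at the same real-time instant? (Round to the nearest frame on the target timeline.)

Source frame index: (0×3600 + 58×60 + 45) × 30 + 1 = 105751.
Real time: 105751 / (30) = 105751/30 s.
Target frame: (105751/30) × (50) = 528755/3 ≈ 176251.667 → 176252.

frame 176252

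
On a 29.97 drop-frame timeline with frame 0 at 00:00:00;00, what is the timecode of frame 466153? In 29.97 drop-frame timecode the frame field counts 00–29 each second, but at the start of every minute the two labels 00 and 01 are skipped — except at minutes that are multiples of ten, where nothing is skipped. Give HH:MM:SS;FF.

Each 10-minute DF block holds 10 × 60 × 30 − 9 × 2 = 17982 frames. 466153 ÷ 17982 → 25 full blocks, remainder 16603.
Within the partial block the first minute is 1800 frames and each further minute 1798, so 9 further minute boundaries passed. Total skipped labels = 18 × 25 + 2 × 9 = 468.
Non-drop label index = 466153 + 468 = 466621; at 30 labels/s that is 04:19:14:01, i.e. DF 04:19:14;01.

04:19:14;01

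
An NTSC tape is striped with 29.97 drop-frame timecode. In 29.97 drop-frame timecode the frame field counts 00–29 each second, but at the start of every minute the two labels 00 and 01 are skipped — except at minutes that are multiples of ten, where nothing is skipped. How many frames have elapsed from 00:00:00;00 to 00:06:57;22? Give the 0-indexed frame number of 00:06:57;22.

12520

Complete 10-minute blocks: 0, each 17982 frames → 0.
Remaining 6 whole minutes in the current block: 1800 + 5 × 1798 = 10790 frames.
Within the current minute: 57 × 30 + 22 − 2 = 1730 (labels ;00/;01 skipped at this minute). Total = 0 + 10790 + 1730 = 12520.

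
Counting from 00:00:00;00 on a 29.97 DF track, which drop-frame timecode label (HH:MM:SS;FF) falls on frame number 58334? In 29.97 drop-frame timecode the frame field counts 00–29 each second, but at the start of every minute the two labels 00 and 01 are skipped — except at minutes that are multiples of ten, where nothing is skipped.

Ten DF minutes hold 17982 frames, so frame 58334 lies in block 3 (frames 53946–71927) with 4388 frames into that block.
The block's first minute is 1800 frames and the rest 1798 each; 4388 frames reaches minute 2, so 3 × 18 + 2 × 2 = 58 labels have been skipped so far.
Adding those back, label number 58334 + 58 = 58392 at 30 labels/s is 1946 s + 12 f = 0 h 32 min 26 s frame 12, i.e. 00:32:26;12.

00:32:26;12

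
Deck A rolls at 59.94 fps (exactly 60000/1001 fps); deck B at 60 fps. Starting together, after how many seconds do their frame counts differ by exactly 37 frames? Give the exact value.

37037/60 seconds

The gap grows by |60 − 60000/1001| = 60/1001 frames per second.
Time for a 37-frame gap: 37 ÷ (60/1001) = 37037/60 s.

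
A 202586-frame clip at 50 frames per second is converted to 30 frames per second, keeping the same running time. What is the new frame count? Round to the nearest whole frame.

121552 frames

Frames at target rate = 202586 × (30) / (50) = 607758/5 ≈ 121551.600.
Nearest whole frame: 121552.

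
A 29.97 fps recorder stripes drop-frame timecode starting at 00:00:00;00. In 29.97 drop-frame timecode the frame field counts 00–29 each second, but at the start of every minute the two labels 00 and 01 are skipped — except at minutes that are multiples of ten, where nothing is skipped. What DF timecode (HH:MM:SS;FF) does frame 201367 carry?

01:51:58;27

Each 10-minute DF block holds 10 × 60 × 30 − 9 × 2 = 17982 frames. 201367 ÷ 17982 → 11 full blocks, remainder 3565.
Within the partial block the first minute is 1800 frames and each further minute 1798, so 1 further minute boundary passed. Total skipped labels = 18 × 11 + 2 × 1 = 200.
Non-drop label index = 201367 + 200 = 201567; at 30 labels/s that is 01:51:58:27, i.e. DF 01:51:58;27.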